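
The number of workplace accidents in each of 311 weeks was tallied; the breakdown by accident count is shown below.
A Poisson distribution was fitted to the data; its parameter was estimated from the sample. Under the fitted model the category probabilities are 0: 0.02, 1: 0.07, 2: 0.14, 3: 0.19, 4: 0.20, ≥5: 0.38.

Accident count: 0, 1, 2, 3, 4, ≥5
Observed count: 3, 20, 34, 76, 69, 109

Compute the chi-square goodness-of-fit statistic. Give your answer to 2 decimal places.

Expected counts E_i = n·p_i: 311×0.02 = 6.22, 311×0.07 = 21.77, 311×0.14 = 43.54, 311×0.19 = 59.09, 311×0.20 = 62.2, 311×0.38 = 118.18.
χ² = (3−6.22)²/6.22 + (20−21.77)²/21.77 + (34−43.54)²/43.54 + (76−59.09)²/59.09 + (69−62.2)²/62.2 + (109−118.18)²/118.18
   = 1.667 + 0.144 + 2.090 + 4.839 + 0.743 + 0.713
Sum = 10.20

10.20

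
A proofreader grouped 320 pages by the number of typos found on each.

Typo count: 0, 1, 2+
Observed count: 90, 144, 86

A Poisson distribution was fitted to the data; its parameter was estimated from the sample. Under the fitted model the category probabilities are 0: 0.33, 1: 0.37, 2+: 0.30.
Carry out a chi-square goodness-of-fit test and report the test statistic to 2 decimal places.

8.88

Expected counts E_i = n·p_i: 320×0.33 = 105.6, 320×0.37 = 118.4, 320×0.30 = 96.
χ² = (90−105.6)²/105.6 + (144−118.4)²/118.4 + (86−96)²/96
   = 2.305 + 5.535 + 1.042
Sum = 8.88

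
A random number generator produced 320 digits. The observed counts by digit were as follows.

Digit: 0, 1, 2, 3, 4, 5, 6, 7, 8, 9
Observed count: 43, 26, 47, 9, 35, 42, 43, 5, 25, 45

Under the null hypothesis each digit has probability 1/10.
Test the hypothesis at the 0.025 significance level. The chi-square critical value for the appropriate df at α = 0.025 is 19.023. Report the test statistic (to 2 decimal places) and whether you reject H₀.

Expected count for each of the 10 categories: 320/10 = 32.
χ² = (43−32)²/32 + (26−32)²/32 + (47−32)²/32 + (9−32)²/32 + (35−32)²/32 + (42−32)²/32 + (43−32)²/32 + (5−32)²/32 + (25−32)²/32 + (45−32)²/32
   = 3.781 + 1.125 + 7.031 + 16.531 + 0.281 + 3.125 + 3.781 + 22.781 + 1.531 + 5.281
Sum = 65.25
df = 9. Since 65.25 > 19.023, we reject H₀.

65.25; reject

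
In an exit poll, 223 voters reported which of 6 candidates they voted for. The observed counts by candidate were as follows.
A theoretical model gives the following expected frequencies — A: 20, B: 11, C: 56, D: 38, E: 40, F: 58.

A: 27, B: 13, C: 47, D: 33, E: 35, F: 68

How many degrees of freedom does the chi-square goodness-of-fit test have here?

5

There are k = 6 categories and no parameters were estimated from the data, so df = 6 − 1 = 5.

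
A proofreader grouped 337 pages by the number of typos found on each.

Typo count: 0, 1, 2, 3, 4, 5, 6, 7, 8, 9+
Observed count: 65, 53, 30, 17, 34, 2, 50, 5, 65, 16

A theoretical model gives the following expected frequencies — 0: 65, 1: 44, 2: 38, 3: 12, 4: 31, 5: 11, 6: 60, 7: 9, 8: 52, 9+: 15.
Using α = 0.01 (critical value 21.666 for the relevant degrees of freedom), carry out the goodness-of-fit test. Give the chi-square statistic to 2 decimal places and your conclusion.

cat         O        E   (O−E)²/E
0          65       65      0.000
1          53       44      1.841
2          30       38      1.684
3          17       12      2.083
4          34       31      0.290
5           2       11      7.364
6          50       60      1.667
7           5        9      1.778
8          65       52      3.250
9+         16       15      0.067
Sum = 20.02
df = 9. Since 20.02 < 21.666, we do not reject H₀.

20.02; do not reject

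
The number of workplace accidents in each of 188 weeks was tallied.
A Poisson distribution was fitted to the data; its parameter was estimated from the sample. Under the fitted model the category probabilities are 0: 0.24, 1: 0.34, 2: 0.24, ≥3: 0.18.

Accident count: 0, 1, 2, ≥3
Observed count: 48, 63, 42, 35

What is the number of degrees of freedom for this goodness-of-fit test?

2

There are k = 4 categories and 1 parameter estimated from the data, so df = 4 − 1 − 1 = 2.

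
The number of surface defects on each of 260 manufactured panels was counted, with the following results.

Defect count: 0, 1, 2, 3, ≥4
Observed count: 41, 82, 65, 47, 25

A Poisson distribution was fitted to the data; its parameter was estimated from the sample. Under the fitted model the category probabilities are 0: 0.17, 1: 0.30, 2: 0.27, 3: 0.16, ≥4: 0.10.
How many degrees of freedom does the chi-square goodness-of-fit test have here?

3

There are k = 5 categories and 1 parameter estimated from the data, so df = 5 − 1 − 1 = 3.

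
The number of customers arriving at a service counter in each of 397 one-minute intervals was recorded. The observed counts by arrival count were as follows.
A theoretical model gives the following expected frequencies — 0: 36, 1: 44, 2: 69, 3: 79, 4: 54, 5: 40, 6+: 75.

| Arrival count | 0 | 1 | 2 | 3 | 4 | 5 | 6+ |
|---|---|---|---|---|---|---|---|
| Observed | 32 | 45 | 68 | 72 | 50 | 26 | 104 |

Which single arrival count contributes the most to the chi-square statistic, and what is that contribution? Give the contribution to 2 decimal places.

χ² = (32−36)²/36 + (45−44)²/44 + (68−69)²/69 + (72−79)²/79 + (50−54)²/54 + (26−40)²/40 + (104−75)²/75
   = 0.444 + 0.023 + 0.014 + 0.620 + 0.296 + 4.900 + 11.213
The largest term is for 6+: 11.21.

6+, 11.21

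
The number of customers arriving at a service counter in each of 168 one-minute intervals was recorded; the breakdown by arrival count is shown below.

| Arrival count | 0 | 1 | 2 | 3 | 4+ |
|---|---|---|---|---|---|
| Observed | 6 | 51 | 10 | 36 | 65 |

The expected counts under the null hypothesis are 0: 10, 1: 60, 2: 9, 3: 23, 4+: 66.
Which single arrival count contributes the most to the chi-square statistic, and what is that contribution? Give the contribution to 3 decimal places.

cat         O        E   (O−E)²/E
0           6       10     1.6000
1          51       60     1.3500
2          10        9     0.1111
3          36       23     7.3478
4+         65       66     0.0152
The largest term is for 3: 7.348.

3, 7.348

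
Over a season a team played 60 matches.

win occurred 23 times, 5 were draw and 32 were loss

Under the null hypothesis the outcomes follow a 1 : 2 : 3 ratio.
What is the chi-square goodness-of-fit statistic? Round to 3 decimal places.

Ratio total = 6. Expected counts: 60×1/6 = 10, 60×2/6 = 20, 60×3/6 = 30.
cat         O        E   (O−E)²/E
win        23       10    16.9000
draw        5       20    11.2500
loss       32       30     0.1333
Sum = 28.283

28.283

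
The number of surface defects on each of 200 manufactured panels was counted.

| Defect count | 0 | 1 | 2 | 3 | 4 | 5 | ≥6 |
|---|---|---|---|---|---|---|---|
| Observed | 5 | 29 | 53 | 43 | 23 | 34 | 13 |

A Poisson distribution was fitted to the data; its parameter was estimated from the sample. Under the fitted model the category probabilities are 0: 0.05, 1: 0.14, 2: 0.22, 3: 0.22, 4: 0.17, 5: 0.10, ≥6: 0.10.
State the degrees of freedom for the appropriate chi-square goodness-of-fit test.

5

There are k = 7 categories and 1 parameter estimated from the data, so df = 7 − 1 − 1 = 5.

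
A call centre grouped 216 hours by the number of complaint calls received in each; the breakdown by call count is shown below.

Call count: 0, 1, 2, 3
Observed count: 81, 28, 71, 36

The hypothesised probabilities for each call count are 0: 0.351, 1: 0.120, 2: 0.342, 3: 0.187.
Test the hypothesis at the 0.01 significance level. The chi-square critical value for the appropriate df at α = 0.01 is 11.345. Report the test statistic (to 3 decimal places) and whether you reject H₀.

Expected counts E_i = n·p_i: 216×0.351 = 75.816, 216×0.120 = 25.92, 216×0.342 = 73.872, 216×0.187 = 40.392.
cat         O        E   (O−E)²/E
0          81   75.816     0.3545
1          28    25.92     0.1669
2          71   73.872     0.1117
3          36   40.392     0.4776
Sum = 1.111
df = 3. Since 1.111 < 11.345, we do not reject H₀.

1.111; do not reject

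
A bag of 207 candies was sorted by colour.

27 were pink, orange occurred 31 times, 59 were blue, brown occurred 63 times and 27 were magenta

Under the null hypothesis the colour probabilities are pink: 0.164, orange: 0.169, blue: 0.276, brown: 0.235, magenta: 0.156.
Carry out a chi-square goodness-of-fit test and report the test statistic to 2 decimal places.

Expected counts E_i = n·p_i: 207×0.164 = 33.948, 207×0.169 = 34.983, 207×0.276 = 57.132, 207×0.235 = 48.645, 207×0.156 = 32.292.
cat          O        E   (O−E)²/E
pink        27   33.948      1.422
orange      31   34.983      0.453
blue        59   57.132      0.061
brown       63   48.645      4.236
magenta     27   32.292      0.867
Sum = 7.04

7.04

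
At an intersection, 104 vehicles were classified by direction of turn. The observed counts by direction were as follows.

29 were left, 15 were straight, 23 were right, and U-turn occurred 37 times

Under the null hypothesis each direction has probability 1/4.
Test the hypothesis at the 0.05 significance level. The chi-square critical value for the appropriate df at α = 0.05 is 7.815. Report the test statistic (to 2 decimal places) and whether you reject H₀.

Expected count for each of the 4 categories: 104/4 = 26.
χ² = (29−26)²/26 + (15−26)²/26 + (23−26)²/26 + (37−26)²/26
   = 0.346 + 4.654 + 0.346 + 4.654
Sum = 10.00
df = 3. Since 10.00 > 7.815, we reject H₀.

10.00; reject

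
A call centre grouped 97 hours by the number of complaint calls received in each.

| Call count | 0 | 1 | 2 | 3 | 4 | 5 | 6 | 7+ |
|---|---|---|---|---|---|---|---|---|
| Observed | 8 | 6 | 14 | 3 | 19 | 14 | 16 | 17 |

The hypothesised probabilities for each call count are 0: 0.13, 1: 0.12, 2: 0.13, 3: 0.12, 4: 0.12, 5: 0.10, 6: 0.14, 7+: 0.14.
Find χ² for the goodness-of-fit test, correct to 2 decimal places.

Expected counts E_i = n·p_i: 97×0.13 = 12.61, 97×0.12 = 11.64, 97×0.13 = 12.61, 97×0.12 = 11.64, 97×0.12 = 11.64, 97×0.10 = 9.7, 97×0.14 = 13.58, 97×0.14 = 13.58.
cat         O        E   (O−E)²/E
0           8    12.61      1.685
1           6    11.64      2.733
2          14    12.61      0.153
3           3    11.64      6.413
4          19    11.64      4.654
5          14      9.7      1.906
6          16    13.58      0.431
7+         17    13.58      0.861
Sum = 18.84

18.84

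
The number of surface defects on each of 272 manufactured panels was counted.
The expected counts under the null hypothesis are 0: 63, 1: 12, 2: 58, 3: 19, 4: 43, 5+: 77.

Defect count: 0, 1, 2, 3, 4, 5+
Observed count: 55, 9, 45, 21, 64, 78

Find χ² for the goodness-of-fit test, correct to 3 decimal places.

15.159

cat         O        E   (O−E)²/E
0          55       63     1.0159
1           9       12     0.7500
2          45       58     2.9138
3          21       19     0.2105
4          64       43    10.2558
5+         78       77     0.0130
Sum = 15.159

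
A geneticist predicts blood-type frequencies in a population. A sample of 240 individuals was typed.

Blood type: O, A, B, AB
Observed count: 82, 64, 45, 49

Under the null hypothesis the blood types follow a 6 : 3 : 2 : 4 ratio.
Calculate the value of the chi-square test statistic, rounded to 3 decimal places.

Ratio total = 15. Expected counts: 240×6/15 = 96, 240×3/15 = 48, 240×2/15 = 32, 240×4/15 = 64.
cat         O        E   (O−E)²/E
O          82       96     2.0417
A          64       48     5.3333
B          45       32     5.2813
AB         49       64     3.5156
Sum = 16.172

16.172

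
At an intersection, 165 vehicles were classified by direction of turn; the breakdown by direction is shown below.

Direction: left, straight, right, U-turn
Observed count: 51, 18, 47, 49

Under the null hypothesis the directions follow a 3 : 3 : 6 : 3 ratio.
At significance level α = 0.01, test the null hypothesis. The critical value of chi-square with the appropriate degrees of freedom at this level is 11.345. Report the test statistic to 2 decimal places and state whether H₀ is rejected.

29.86; reject

Ratio total = 15. Expected counts: 165×3/15 = 33, 165×3/15 = 33, 165×6/15 = 66, 165×3/15 = 33.
left: (51 − 33)²/33 = 324/33 = 9.818
straight: (18 − 33)²/33 = 225/33 = 6.818
right: (47 − 66)²/66 = 361/66 = 5.470
U-turn: (49 − 33)²/33 = 256/33 = 7.758
Sum = 29.86
df = 3. Since 29.86 > 11.345, we reject H₀.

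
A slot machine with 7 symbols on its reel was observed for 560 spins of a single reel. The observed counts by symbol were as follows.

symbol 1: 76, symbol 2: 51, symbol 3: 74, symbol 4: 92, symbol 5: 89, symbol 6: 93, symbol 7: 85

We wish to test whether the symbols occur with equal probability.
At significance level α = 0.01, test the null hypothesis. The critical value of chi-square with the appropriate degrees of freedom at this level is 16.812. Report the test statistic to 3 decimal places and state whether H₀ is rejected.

16.400; do not reject

Under H₀ each category has probability 1/7, so each expected count is 560/7 = 80.
symbol 1: (76 − 80)²/80 = 16/80 = 0.2000
symbol 2: (51 − 80)²/80 = 841/80 = 10.5125
symbol 3: (74 − 80)²/80 = 36/80 = 0.4500
symbol 4: (92 − 80)²/80 = 144/80 = 1.8000
symbol 5: (89 − 80)²/80 = 81/80 = 1.0125
symbol 6: (93 − 80)²/80 = 169/80 = 2.1125
symbol 7: (85 − 80)²/80 = 25/80 = 0.3125
Sum = 16.400
df = 6. Since 16.400 < 16.812, we do not reject H₀.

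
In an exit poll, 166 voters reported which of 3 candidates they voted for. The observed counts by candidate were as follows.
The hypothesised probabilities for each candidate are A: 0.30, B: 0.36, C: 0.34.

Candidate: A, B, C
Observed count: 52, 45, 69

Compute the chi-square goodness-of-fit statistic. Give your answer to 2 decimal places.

6.54

Expected counts E_i = n·p_i: 166×0.30 = 49.8, 166×0.36 = 59.76, 166×0.34 = 56.44.
χ² = (52−49.8)²/49.8 + (45−59.76)²/59.76 + (69−56.44)²/56.44
   = 0.097 + 3.646 + 2.795
Sum = 6.54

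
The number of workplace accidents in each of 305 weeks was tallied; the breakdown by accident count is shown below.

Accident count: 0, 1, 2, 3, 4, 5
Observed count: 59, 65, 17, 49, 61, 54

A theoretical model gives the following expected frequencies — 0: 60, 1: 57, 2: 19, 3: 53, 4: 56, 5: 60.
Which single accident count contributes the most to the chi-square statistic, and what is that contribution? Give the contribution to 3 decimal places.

χ² = (59−60)²/60 + (65−57)²/57 + (17−19)²/19 + (49−53)²/53 + (61−56)²/56 + (54−60)²/60
   = 0.0167 + 1.1228 + 0.2105 + 0.3019 + 0.4464 + 0.6000
The largest term is for 1: 1.123.

1, 1.123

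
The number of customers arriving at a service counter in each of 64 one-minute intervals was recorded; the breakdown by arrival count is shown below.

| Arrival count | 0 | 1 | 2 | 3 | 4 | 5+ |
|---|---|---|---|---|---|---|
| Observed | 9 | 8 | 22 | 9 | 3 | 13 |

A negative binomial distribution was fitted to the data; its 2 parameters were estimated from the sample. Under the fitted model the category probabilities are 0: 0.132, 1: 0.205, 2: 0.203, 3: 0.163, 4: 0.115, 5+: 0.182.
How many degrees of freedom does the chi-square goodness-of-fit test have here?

3

There are k = 6 categories and 2 parameters estimated from the data, so df = 6 − 1 − 2 = 3.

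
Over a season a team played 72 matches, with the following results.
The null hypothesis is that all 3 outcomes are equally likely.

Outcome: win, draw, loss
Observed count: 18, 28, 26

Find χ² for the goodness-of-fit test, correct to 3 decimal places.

2.333

Under H₀ each category has probability 1/3, so each expected count is 72/3 = 24.
win: (18 − 24)²/24 = 36/24 = 1.5000
draw: (28 − 24)²/24 = 16/24 = 0.6667
loss: (26 − 24)²/24 = 4/24 = 0.1667
Sum = 2.333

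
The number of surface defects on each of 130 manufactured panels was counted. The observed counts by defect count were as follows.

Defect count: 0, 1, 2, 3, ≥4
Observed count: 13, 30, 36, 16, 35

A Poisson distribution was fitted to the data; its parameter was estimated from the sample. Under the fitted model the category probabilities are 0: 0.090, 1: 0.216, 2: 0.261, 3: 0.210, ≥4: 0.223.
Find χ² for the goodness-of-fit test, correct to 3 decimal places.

6.325

Expected counts E_i = n·p_i: 130×0.090 = 11.7, 130×0.216 = 28.08, 130×0.261 = 33.93, 130×0.210 = 27.3, 130×0.223 = 28.99.
cat         O        E   (O−E)²/E
0          13     11.7     0.1444
1          30    28.08     0.1313
2          36    33.93     0.1263
3          16     27.3     4.6773
≥4         35    28.99     1.2460
Sum = 6.325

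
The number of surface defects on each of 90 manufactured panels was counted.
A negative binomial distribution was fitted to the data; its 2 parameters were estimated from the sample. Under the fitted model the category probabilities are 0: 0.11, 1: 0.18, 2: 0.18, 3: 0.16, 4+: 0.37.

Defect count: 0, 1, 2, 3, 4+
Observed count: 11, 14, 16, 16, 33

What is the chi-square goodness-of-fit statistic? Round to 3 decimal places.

0.604

Expected counts E_i = n·p_i: 90×0.11 = 9.9, 90×0.18 = 16.2, 90×0.18 = 16.2, 90×0.16 = 14.4, 90×0.37 = 33.3.
χ² = (11−9.9)²/9.9 + (14−16.2)²/16.2 + (16−16.2)²/16.2 + (16−14.4)²/14.4 + (33−33.3)²/33.3
   = 0.1222 + 0.2988 + 0.0025 + 0.1778 + 0.0027
Sum = 0.604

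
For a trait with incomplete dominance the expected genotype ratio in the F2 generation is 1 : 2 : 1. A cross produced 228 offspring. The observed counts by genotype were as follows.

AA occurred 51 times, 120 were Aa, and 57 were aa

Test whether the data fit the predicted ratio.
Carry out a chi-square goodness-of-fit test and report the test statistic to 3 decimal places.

Ratio total = 4. Expected counts: 228×1/4 = 57, 228×2/4 = 114, 228×1/4 = 57.
χ² = (51−57)²/57 + (120−114)²/114 + (57−57)²/57
   = 0.6316 + 0.3158 + 0.0000
Sum = 0.947

0.947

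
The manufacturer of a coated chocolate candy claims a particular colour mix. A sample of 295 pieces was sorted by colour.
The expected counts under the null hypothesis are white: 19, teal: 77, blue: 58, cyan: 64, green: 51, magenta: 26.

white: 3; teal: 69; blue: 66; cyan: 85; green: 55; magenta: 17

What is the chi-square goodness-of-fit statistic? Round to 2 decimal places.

25.73

χ² = (3−19)²/19 + (69−77)²/77 + (66−58)²/58 + (85−64)²/64 + (55−51)²/51 + (17−26)²/26
   = 13.474 + 0.831 + 1.103 + 6.891 + 0.314 + 3.115
Sum = 25.73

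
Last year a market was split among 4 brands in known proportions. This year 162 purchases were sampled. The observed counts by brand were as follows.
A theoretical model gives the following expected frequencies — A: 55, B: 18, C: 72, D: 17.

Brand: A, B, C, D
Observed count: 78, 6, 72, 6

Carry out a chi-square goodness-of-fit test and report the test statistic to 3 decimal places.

24.736

cat         O        E   (O−E)²/E
A          78       55     9.6182
B           6       18     8.0000
C          72       72     0.0000
D           6       17     7.1176
Sum = 24.736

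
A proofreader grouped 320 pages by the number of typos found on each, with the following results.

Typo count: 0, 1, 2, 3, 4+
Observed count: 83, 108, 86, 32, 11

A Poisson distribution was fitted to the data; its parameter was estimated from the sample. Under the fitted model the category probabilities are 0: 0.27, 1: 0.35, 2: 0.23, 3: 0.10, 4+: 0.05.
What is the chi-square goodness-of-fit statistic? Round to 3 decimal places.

3.928

Expected counts E_i = n·p_i: 320×0.27 = 86.4, 320×0.35 = 112, 320×0.23 = 73.6, 320×0.10 = 32, 320×0.05 = 16.
χ² = (83−86.4)²/86.4 + (108−112)²/112 + (86−73.6)²/73.6 + (32−32)²/32 + (11−16)²/16
   = 0.1338 + 0.1429 + 2.0891 + 0.0000 + 1.5625
Sum = 3.928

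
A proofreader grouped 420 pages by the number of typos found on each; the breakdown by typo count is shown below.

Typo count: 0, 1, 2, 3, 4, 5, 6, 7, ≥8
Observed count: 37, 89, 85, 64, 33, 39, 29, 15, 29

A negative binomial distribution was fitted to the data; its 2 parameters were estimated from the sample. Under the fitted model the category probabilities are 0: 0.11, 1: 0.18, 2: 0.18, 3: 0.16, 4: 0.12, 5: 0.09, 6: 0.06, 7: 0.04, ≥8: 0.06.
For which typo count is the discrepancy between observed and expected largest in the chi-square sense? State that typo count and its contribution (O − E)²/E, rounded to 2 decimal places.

4, 6.01

Expected counts E_i = n·p_i: 420×0.11 = 46.2, 420×0.18 = 75.6, 420×0.18 = 75.6, 420×0.16 = 67.2, 420×0.12 = 50.4, 420×0.09 = 37.8, 420×0.06 = 25.2, 420×0.04 = 16.8, 420×0.06 = 25.2.
cat         O        E   (O−E)²/E
0          37     46.2      1.832
1          89     75.6      2.375
2          85     75.6      1.169
3          64     67.2      0.152
4          33     50.4      6.007
5          39     37.8      0.038
6          29     25.2      0.573
7          15     16.8      0.193
≥8         29     25.2      0.573
The largest term is for 4: 6.01.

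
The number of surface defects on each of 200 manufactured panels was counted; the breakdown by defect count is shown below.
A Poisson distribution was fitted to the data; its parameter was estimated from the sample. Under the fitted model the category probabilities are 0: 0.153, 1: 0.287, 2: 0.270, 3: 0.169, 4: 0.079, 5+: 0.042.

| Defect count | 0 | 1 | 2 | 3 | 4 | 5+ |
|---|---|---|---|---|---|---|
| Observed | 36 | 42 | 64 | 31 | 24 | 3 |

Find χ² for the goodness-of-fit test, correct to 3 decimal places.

Expected counts E_i = n·p_i: 200×0.153 = 30.6, 200×0.287 = 57.4, 200×0.270 = 54, 200×0.169 = 33.8, 200×0.079 = 15.8, 200×0.042 = 8.4.
cat         O        E   (O−E)²/E
0          36     30.6     0.9529
1          42     57.4     4.1317
2          64       54     1.8519
3          31     33.8     0.2320
4          24     15.8     4.2557
5+          3      8.4     3.4714
Sum = 14.896

14.896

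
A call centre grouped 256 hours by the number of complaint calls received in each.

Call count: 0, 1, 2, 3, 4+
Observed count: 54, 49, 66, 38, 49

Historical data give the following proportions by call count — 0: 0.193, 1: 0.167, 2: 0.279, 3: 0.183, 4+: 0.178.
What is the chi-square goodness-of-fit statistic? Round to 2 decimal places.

3.68

Expected counts E_i = n·p_i: 256×0.193 = 49.408, 256×0.167 = 42.752, 256×0.279 = 71.424, 256×0.183 = 46.848, 256×0.178 = 45.568.
cat         O        E   (O−E)²/E
0          54   49.408      0.427
1          49   42.752      0.913
2          66   71.424      0.412
3          38   46.848      1.671
4+         49   45.568      0.258
Sum = 3.68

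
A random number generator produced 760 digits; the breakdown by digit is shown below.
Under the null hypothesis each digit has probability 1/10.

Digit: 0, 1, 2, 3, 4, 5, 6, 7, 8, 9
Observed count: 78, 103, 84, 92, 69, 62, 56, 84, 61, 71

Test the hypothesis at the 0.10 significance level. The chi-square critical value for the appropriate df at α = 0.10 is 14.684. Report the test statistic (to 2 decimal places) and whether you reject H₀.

26.47; reject

Expected count for each of the 10 categories: 760/10 = 76.
χ² = (78−76)²/76 + (103−76)²/76 + (84−76)²/76 + (92−76)²/76 + (69−76)²/76 + (62−76)²/76 + (56−76)²/76 + (84−76)²/76 + (61−76)²/76 + (71−76)²/76
   = 0.053 + 9.592 + 0.842 + 3.368 + 0.645 + 2.579 + 5.263 + 0.842 + 2.961 + 0.329
Sum = 26.47
df = 9. Since 26.47 > 14.684, we reject H₀.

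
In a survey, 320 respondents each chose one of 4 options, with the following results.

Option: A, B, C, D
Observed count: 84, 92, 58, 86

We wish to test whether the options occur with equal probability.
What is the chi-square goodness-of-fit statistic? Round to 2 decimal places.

Under H₀ each category has probability 1/4, so each expected count is 320/4 = 80.
χ² = (84−80)²/80 + (92−80)²/80 + (58−80)²/80 + (86−80)²/80
   = 0.200 + 1.800 + 6.050 + 0.450
Sum = 8.50

8.50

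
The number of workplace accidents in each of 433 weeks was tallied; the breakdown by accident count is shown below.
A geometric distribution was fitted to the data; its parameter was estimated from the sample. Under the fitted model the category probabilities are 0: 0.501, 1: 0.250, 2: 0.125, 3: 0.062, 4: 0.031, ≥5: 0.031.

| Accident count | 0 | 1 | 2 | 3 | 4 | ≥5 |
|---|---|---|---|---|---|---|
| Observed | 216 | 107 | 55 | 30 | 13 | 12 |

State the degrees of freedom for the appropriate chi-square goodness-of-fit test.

4

There are k = 6 categories and 1 parameter estimated from the data, so df = 6 − 1 − 1 = 4.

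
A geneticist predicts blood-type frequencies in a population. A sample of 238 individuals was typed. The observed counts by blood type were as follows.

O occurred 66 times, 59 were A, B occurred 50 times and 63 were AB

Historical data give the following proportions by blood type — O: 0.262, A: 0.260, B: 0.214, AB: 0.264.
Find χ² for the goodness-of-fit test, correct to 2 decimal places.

0.36

Expected counts E_i = n·p_i: 238×0.262 = 62.356, 238×0.260 = 61.88, 238×0.214 = 50.932, 238×0.264 = 62.832.
χ² = (66−62.356)²/62.356 + (59−61.88)²/61.88 + (50−50.932)²/50.932 + (63−62.832)²/62.832
   = 0.213 + 0.134 + 0.017 + 0.000
Sum = 0.36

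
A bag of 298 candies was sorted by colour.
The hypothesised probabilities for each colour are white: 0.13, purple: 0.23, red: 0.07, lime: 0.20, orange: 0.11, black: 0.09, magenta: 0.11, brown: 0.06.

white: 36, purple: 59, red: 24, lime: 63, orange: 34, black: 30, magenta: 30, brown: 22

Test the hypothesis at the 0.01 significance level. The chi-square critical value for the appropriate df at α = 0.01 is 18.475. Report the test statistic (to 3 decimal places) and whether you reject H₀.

3.796; do not reject

Expected counts E_i = n·p_i: 298×0.13 = 38.74, 298×0.23 = 68.54, 298×0.07 = 20.86, 298×0.20 = 59.6, 298×0.11 = 32.78, 298×0.09 = 26.82, 298×0.11 = 32.78, 298×0.06 = 17.88.
cat          O        E   (O−E)²/E
white       36    38.74     0.1938
purple      59    68.54     1.3279
red         24    20.86     0.4727
lime        63     59.6     0.1940
orange      34    32.78     0.0454
black       30    26.82     0.3770
magenta     30    32.78     0.2358
brown       22    17.88     0.9494
Sum = 3.796
df = 7. Since 3.796 < 18.475, we do not reject H₀.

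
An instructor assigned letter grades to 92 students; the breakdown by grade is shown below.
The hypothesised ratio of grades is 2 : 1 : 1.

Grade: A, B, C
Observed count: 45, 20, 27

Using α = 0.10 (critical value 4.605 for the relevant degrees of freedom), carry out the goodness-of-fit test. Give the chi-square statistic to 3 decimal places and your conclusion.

1.109; do not reject

Ratio total = 4. Expected counts: 92×2/4 = 46, 92×1/4 = 23, 92×1/4 = 23.
cat         O        E   (O−E)²/E
A          45       46     0.0217
B          20       23     0.3913
C          27       23     0.6957
Sum = 1.109
df = 2. Since 1.109 < 4.605, we do not reject H₀.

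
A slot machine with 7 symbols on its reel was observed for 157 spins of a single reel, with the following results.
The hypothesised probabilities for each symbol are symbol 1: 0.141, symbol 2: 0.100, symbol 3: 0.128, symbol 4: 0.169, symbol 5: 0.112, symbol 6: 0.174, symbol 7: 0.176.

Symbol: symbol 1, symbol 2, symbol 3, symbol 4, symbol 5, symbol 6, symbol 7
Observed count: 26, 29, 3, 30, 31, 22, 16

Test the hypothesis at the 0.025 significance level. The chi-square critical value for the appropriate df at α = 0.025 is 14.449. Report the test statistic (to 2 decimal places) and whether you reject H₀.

43.11; reject

Expected counts E_i = n·p_i: 157×0.141 = 22.137, 157×0.100 = 15.7, 157×0.128 = 20.096, 157×0.169 = 26.533, 157×0.112 = 17.584, 157×0.174 = 27.318, 157×0.176 = 27.632.
χ² = (26−22.137)²/22.137 + (29−15.7)²/15.7 + (3−20.096)²/20.096 + (30−26.533)²/26.533 + (31−17.584)²/17.584 + (22−27.318)²/27.318 + (16−27.632)²/27.632
   = 0.674 + 11.267 + 14.544 + 0.453 + 10.236 + 1.035 + 4.897
Sum = 43.11
df = 6. Since 43.11 > 14.449, we reject H₀.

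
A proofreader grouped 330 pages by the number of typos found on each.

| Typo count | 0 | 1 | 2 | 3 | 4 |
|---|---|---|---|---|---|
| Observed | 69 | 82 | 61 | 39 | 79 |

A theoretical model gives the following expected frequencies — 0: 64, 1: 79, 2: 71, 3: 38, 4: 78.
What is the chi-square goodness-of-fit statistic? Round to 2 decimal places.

1.95

0: (69 − 64)²/64 = 25/64 = 0.391
1: (82 − 79)²/79 = 9/79 = 0.114
2: (61 − 71)²/71 = 100/71 = 1.408
3: (39 − 38)²/38 = 1/38 = 0.026
4: (79 − 78)²/78 = 1/78 = 0.013
Sum = 1.95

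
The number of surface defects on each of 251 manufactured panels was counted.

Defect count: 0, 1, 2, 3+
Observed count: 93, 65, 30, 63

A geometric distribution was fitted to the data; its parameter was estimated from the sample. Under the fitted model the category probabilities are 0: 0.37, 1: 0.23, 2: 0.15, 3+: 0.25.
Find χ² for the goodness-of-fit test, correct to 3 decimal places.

2.471

Expected counts E_i = n·p_i: 251×0.37 = 92.87, 251×0.23 = 57.73, 251×0.15 = 37.65, 251×0.25 = 62.75.
cat         O        E   (O−E)²/E
0          93    92.87     0.0002
1          65    57.73     0.9155
2          30    37.65     1.5544
3+         63    62.75     0.0010
Sum = 2.471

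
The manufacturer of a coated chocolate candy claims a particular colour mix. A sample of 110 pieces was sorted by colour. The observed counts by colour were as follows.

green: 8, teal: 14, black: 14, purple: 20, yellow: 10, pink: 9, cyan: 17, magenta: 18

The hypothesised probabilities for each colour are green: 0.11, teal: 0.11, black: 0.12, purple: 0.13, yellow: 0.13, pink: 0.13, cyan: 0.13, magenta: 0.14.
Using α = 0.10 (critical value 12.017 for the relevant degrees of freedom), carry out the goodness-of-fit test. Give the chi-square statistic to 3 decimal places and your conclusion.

8.214; do not reject

Expected counts E_i = n·p_i: 110×0.11 = 12.1, 110×0.11 = 12.1, 110×0.12 = 13.2, 110×0.13 = 14.3, 110×0.13 = 14.3, 110×0.13 = 14.3, 110×0.13 = 14.3, 110×0.14 = 15.4.
cat          O        E   (O−E)²/E
green        8     12.1     1.3893
teal        14     12.1     0.2983
black       14     13.2     0.0485
purple      20     14.3     2.2720
yellow      10     14.3     1.2930
pink         9     14.3     1.9643
cyan        17     14.3     0.5098
magenta     18     15.4     0.4390
Sum = 8.214
df = 7. Since 8.214 < 12.017, we do not reject H₀.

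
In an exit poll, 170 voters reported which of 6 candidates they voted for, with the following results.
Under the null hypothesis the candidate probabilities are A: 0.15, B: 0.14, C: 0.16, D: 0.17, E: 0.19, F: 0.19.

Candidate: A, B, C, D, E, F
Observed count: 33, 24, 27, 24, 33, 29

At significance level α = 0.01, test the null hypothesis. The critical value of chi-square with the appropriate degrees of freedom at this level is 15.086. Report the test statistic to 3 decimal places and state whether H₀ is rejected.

Expected counts E_i = n·p_i: 170×0.15 = 25.5, 170×0.14 = 23.8, 170×0.16 = 27.2, 170×0.17 = 28.9, 170×0.19 = 32.3, 170×0.19 = 32.3.
A: (33 − 25.5)²/25.5 = 56.25/25.5 = 2.2059
B: (24 − 23.8)²/23.8 = 0.04/23.8 = 0.0017
C: (27 − 27.2)²/27.2 = 0.04/27.2 = 0.0015
D: (24 − 28.9)²/28.9 = 24.01/28.9 = 0.8308
E: (33 − 32.3)²/32.3 = 0.49/32.3 = 0.0152
F: (29 − 32.3)²/32.3 = 10.89/32.3 = 0.3372
Sum = 3.392
df = 5. Since 3.392 < 15.086, we do not reject H₀.

3.392; do not reject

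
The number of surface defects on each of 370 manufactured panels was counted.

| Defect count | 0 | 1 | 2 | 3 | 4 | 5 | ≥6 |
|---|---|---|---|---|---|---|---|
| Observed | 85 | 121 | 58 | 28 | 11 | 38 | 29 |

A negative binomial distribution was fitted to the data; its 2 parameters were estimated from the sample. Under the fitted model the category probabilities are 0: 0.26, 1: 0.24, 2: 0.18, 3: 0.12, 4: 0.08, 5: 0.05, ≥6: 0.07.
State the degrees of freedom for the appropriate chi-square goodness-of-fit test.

There are k = 7 categories and 2 parameters estimated from the data, so df = 7 − 1 − 2 = 4.

4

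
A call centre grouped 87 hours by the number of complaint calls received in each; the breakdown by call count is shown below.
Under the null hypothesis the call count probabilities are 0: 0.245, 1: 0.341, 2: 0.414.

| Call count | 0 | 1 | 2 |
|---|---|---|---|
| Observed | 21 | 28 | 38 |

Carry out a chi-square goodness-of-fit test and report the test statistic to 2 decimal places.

Expected counts E_i = n·p_i: 87×0.245 = 21.315, 87×0.341 = 29.667, 87×0.414 = 36.018.
0: (21 − 21.315)²/21.315 = 0.099225/21.315 = 0.005
1: (28 − 29.667)²/29.667 = 2.778889/29.667 = 0.094
2: (38 − 36.018)²/36.018 = 3.928324/36.018 = 0.109
Sum = 0.21

0.21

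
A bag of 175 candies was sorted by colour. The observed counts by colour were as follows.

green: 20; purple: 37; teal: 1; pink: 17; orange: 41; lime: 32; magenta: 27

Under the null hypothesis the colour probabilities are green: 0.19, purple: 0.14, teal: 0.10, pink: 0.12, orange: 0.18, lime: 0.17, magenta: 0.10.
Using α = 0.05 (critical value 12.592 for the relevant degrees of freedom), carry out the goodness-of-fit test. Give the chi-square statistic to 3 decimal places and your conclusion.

Expected counts E_i = n·p_i: 175×0.19 = 33.25, 175×0.14 = 24.5, 175×0.10 = 17.5, 175×0.12 = 21, 175×0.18 = 31.5, 175×0.17 = 29.75, 175×0.10 = 17.5.
green: (20 − 33.25)²/33.25 = 175.5625/33.25 = 5.2801
purple: (37 − 24.5)²/24.5 = 156.25/24.5 = 6.3776
teal: (1 − 17.5)²/17.5 = 272.25/17.5 = 15.5571
pink: (17 − 21)²/21 = 16/21 = 0.7619
orange: (41 − 31.5)²/31.5 = 90.25/31.5 = 2.8651
lime: (32 − 29.75)²/29.75 = 5.0625/29.75 = 0.1702
magenta: (27 − 17.5)²/17.5 = 90.25/17.5 = 5.1571
Sum = 36.169
df = 6. Since 36.169 > 12.592, we reject H₀.

36.169; reject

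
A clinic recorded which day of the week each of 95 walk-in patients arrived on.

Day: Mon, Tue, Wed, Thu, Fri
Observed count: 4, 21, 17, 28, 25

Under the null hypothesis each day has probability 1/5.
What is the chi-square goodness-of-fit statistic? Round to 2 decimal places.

Expected count for each of the 5 categories: 95/5 = 19.
χ² = (4−19)²/19 + (21−19)²/19 + (17−19)²/19 + (28−19)²/19 + (25−19)²/19
   = 11.842 + 0.211 + 0.211 + 4.263 + 1.895
Sum = 18.42

18.42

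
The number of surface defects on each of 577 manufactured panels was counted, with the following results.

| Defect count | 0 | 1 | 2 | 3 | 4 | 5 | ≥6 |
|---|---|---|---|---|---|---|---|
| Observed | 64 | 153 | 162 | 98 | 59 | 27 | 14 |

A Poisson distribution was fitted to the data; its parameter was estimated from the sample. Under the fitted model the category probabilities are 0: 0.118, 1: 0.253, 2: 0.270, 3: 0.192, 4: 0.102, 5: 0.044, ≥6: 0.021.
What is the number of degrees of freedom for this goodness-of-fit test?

5

There are k = 7 categories and 1 parameter estimated from the data, so df = 7 − 1 − 1 = 5.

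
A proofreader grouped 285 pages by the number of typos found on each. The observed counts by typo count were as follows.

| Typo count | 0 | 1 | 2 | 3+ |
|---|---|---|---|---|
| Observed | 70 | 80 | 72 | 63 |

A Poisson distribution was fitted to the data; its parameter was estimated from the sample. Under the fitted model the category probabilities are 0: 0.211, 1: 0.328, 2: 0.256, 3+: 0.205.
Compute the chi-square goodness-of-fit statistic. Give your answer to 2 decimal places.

Expected counts E_i = n·p_i: 285×0.211 = 60.135, 285×0.328 = 93.48, 285×0.256 = 72.96, 285×0.205 = 58.425.
χ² = (70−60.135)²/60.135 + (80−93.48)²/93.48 + (72−72.96)²/72.96 + (63−58.425)²/58.425
   = 1.618 + 1.944 + 0.013 + 0.358
Sum = 3.93

3.93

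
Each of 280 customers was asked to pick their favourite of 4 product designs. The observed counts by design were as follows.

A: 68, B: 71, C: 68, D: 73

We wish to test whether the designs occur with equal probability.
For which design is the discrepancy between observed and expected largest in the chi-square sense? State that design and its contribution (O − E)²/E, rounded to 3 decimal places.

Under H₀ each category has probability 1/4, so each expected count is 280/4 = 70.
A: (68 − 70)²/70 = 4/70 = 0.0571
B: (71 − 70)²/70 = 1/70 = 0.0143
C: (68 − 70)²/70 = 4/70 = 0.0571
D: (73 − 70)²/70 = 9/70 = 0.1286
The largest term is for D: 0.129.

D, 0.129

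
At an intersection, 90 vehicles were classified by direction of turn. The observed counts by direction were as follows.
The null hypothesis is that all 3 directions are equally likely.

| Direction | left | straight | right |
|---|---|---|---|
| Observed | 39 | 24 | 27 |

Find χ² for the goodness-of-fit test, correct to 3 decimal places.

4.200

Under H₀ each category has probability 1/3, so each expected count is 90/3 = 30.
left: (39 − 30)²/30 = 81/30 = 2.7000
straight: (24 − 30)²/30 = 36/30 = 1.2000
right: (27 − 30)²/30 = 9/30 = 0.3000
Sum = 4.200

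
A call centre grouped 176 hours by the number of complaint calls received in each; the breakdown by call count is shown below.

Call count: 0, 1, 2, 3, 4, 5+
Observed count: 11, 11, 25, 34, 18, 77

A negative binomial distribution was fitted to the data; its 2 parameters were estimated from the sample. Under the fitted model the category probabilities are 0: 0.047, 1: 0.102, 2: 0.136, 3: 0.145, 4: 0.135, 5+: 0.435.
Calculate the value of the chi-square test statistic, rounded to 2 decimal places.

7.86

Expected counts E_i = n·p_i: 176×0.047 = 8.272, 176×0.102 = 17.952, 176×0.136 = 23.936, 176×0.145 = 25.52, 176×0.135 = 23.76, 176×0.435 = 76.56.
0: (11 − 8.272)²/8.272 = 7.441984/8.272 = 0.900
1: (11 − 17.952)²/17.952 = 48.330304/17.952 = 2.692
2: (25 − 23.936)²/23.936 = 1.132096/23.936 = 0.047
3: (34 − 25.52)²/25.52 = 71.9104/25.52 = 2.818
4: (18 − 23.76)²/23.76 = 33.1776/23.76 = 1.396
5+: (77 − 76.56)²/76.56 = 0.1936/76.56 = 0.003
Sum = 7.86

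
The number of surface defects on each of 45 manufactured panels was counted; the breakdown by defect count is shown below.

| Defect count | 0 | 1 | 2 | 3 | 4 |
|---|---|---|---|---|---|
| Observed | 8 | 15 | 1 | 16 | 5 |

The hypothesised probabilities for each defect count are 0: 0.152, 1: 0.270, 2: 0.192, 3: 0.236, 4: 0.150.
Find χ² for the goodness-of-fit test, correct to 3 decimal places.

Expected counts E_i = n·p_i: 45×0.152 = 6.84, 45×0.270 = 12.15, 45×0.192 = 8.64, 45×0.236 = 10.62, 45×0.150 = 6.75.
0: (8 − 6.84)²/6.84 = 1.3456/6.84 = 0.1967
1: (15 − 12.15)²/12.15 = 8.1225/12.15 = 0.6685
2: (1 − 8.64)²/8.64 = 58.3696/8.64 = 6.7557
3: (16 − 10.62)²/10.62 = 28.9444/10.62 = 2.7255
4: (5 − 6.75)²/6.75 = 3.0625/6.75 = 0.4537
Sum = 10.800

10.800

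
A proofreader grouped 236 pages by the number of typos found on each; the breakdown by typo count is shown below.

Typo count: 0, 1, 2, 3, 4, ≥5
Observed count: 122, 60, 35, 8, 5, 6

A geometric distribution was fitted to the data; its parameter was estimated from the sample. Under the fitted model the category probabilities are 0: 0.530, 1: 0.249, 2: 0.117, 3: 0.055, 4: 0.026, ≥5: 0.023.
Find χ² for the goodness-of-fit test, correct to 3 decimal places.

4.260

Expected counts E_i = n·p_i: 236×0.530 = 125.08, 236×0.249 = 58.764, 236×0.117 = 27.612, 236×0.055 = 12.98, 236×0.026 = 6.136, 236×0.023 = 5.428.
0: (122 − 125.08)²/125.08 = 9.4864/125.08 = 0.0758
1: (60 − 58.764)²/58.764 = 1.527696/58.764 = 0.0260
2: (35 − 27.612)²/27.612 = 54.582544/27.612 = 1.9768
3: (8 − 12.98)²/12.98 = 24.8004/12.98 = 1.9107
4: (5 − 6.136)²/6.136 = 1.290496/6.136 = 0.2103
≥5: (6 − 5.428)²/5.428 = 0.327184/5.428 = 0.0603
Sum = 4.260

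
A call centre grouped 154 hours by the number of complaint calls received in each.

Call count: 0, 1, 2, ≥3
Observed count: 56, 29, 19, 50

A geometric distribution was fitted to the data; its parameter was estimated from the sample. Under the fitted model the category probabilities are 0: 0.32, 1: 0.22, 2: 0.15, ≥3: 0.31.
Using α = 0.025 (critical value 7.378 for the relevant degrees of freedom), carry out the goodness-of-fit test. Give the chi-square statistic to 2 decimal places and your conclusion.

Expected counts E_i = n·p_i: 154×0.32 = 49.28, 154×0.22 = 33.88, 154×0.15 = 23.1, 154×0.31 = 47.74.
0: (56 − 49.28)²/49.28 = 45.1584/49.28 = 0.916
1: (29 − 33.88)²/33.88 = 23.8144/33.88 = 0.703
2: (19 − 23.1)²/23.1 = 16.81/23.1 = 0.728
≥3: (50 − 47.74)²/47.74 = 5.1076/47.74 = 0.107
Sum = 2.45
df = 2. Since 2.45 < 7.378, we do not reject H₀.

2.45; do not reject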